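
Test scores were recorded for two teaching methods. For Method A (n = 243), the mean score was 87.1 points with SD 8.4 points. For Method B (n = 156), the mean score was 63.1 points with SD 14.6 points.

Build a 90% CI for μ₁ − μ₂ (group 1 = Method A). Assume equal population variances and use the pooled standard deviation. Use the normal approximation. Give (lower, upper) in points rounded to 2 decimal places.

(22.10, 25.90)

s_p = √[((n₁−1)s₁² + (n₂−1)s₂²)/(n₁+n₂−2)] = √[(242·8.4² + 155·14.6²)/397] = 11.2354.
SE = 11.2354·√(1/243 + 1/156) = 1.1527.
With z* = 1.645, margin = 1.645 × 1.1527 = 1.8962.
x̄₁ − x̄₂ = 87.1 − 63.1 = 24.0000; interval 24.0000 ± 1.8962 = (22.10, 25.90).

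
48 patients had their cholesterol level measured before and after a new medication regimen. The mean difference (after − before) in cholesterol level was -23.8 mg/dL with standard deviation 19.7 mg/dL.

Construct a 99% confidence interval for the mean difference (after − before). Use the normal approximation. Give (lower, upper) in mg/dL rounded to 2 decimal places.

(-31.12, -16.48)

This is a matched-pairs design, so SE = s_d/√n = 19.7/√48 = 2.8435.
Margin = 2.576 × 2.8435 = 7.3249; the interval is -23.8 ± 7.3249 = (-31.12, -16.48).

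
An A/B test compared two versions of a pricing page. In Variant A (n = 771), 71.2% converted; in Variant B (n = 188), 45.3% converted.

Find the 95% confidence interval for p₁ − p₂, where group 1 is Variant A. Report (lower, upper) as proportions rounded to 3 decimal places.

(0.181, 0.337)

The two standard errors are √(0.7120×0.2880/771) = 0.01631 and √(0.4530×0.5470/188) = 0.03630.
Because the samples are independent, SE_diff = √(0.01631² + 0.03630²) = 0.03980.
Using z* = 1.960 for 95%, ME = 1.960 × 0.03980 = 0.07801.
p̂₁ − p̂₂ = 0.2590; interval 0.2590 ± 0.07801 gives (0.181, 0.337).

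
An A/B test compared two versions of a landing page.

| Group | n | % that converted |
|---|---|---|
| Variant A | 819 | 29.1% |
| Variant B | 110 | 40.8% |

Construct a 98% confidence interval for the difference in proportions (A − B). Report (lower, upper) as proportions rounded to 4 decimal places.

SE₁ = √(p̂₁(1−p̂₁)/n₁) = √(0.2910·0.7090/819) = 0.01587; SE₂ = √(0.4080·0.5920/110) = 0.04686.
Independent samples: SE of the difference = √(SE₁² + SE₂²) = √(0.0002518569 + 0.0021958596) = 0.04947.
z* for 98% confidence is 2.326, so the margin of error is 2.326 × 0.04947 = 0.11507.
Point estimate p̂₁ − p̂₂ = 0.2910 − 0.4080 = -0.1170.
-0.1170 ± 0.11507 → (-0.2321, -0.0019).

(-0.2321, -0.0019)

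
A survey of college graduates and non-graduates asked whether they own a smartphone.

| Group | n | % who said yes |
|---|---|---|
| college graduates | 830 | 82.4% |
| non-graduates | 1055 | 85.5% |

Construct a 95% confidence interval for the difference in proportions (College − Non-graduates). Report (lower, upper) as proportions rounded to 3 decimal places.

The two standard errors are √(0.8240×0.1760/830) = 0.01322 and √(0.8550×0.1450/1055) = 0.01084.
Because the samples are independent, SE_diff = √(0.01322² + 0.01084²) = 0.01710.
Using z* = 1.960 for 95%, ME = 1.960 × 0.01710 = 0.03352.
p̂₁ − p̂₂ = -0.0310; interval -0.0310 ± 0.03352 gives (-0.065, 0.003).

(-0.065, 0.003)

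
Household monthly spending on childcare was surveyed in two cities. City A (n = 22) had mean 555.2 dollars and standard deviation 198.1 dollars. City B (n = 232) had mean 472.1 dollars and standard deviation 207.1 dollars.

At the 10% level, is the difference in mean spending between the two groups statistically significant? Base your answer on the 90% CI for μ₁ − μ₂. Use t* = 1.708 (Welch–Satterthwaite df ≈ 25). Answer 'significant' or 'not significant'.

Standard errors of each mean: 198.1/√22 = 42.2351 and 207.1/√232 = 13.5968.
SE(x̄₁ − x̄₂) = √(42.2351² + 13.5968²) = 44.3698 for independent samples with unequal variances.
With t* = 1.708, the margin is 1.708 × 44.3698 = 75.7836.
x̄₁ − x̄₂ = 555.2 − 472.1 = 83.1000; the interval is 83.1000 ± 75.7836 = (7.3164, 158.8836).
The interval (7.3164, 158.8836) does not contain 0, so the difference is significant.

significant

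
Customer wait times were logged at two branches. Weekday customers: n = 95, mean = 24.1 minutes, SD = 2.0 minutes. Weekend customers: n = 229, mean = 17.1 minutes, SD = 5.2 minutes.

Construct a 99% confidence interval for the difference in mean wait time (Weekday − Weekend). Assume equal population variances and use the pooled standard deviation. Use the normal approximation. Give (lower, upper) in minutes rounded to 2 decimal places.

Pooled variance s_p² = [94·2.0² + 228·5.2²] / (95+229−2) = 20.3140, so s_p = 4.5071.
SE_diff = s_p·√(1/n₁ + 1/n₂) = 4.5071·√(1/95 + 1/229) = 0.5500.
z* = 2.576; margin = 2.576 × 0.5500 = 1.4168.
Difference = 24.1 − 17.1 = 7.0000.
7.0000 ± 1.4168 → (5.58, 8.42).

(5.58, 8.42)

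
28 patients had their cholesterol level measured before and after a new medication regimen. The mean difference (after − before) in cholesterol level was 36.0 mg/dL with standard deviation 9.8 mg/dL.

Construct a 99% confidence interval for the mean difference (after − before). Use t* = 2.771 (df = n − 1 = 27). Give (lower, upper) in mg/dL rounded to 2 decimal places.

(30.87, 41.13)

Paired design: SE = s_d/√n = 9.8/√28 = 1.8520.
t* = 2.771; margin of error = 2.771 × 1.8520 = 5.1319.
36.0 ± 5.1319 → (30.87, 41.13).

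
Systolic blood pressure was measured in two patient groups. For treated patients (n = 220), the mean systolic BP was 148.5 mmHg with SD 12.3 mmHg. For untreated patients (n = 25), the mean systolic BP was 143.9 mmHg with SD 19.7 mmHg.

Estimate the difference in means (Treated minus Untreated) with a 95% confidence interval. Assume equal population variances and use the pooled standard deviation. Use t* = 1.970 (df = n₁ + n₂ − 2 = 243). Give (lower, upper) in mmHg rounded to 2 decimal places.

(-0.90, 10.10)

s_p = √[((n₁−1)s₁² + (n₂−1)s₂²)/(n₁+n₂−2)] = √[(219·12.3² + 24·19.7²)/243] = 13.2166.
SE = 13.2166·√(1/220 + 1/25) = 2.7895.
With t* = 1.970, margin = 1.970 × 2.7895 = 5.4953.
x̄₁ − x̄₂ = 148.5 − 143.9 = 4.6000; interval 4.6000 ± 5.4953 = (-0.90, 10.10).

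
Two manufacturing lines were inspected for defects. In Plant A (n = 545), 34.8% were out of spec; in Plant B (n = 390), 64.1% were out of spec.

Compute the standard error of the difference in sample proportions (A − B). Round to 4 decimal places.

SE₁ = √(p̂₁(1−p̂₁)/n₁) = √(0.3480·0.6520/545) = 0.02040; SE₂ = √(0.6410·0.3590/390) = 0.02429.
Independent samples: SE of the difference = √(SE₁² + SE₂²) = √(0.00041616 + 0.0005900041) = 0.03172.

0.0317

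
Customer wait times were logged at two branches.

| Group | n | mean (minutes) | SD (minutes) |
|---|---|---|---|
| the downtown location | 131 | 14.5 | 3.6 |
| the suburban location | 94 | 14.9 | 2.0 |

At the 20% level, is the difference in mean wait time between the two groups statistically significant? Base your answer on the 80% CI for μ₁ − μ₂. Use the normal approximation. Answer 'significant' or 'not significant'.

not significant

Per-group SEs: s₁/√n₁ = 3.6/√131 = 0.3145, s₂/√n₂ = 2.0/√94 = 0.2063.
Unpooled SE of the difference: √(0.09891025 + 0.04255969) = 0.3761.
Margin of error = z* · SE = 1.282 × 0.3761 = 0.4822.
x̄₁ − x̄₂ = 14.5 − 14.9 = -0.4000.
CI: -0.4000 ± 0.4822 = (-0.8822, 0.0822).
The interval (-0.8822, 0.0822) contains 0, so the difference is not significant.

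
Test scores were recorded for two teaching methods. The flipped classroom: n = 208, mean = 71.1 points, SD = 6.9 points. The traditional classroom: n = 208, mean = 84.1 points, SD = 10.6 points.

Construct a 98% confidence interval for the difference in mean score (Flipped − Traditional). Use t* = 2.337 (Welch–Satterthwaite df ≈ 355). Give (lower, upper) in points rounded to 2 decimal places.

(-15.05, -10.95)

Standard errors of each mean: 6.9/√208 = 0.4784 and 10.6/√208 = 0.7350.
SE(x̄₁ − x̄₂) = √(0.4784² + 0.7350²) = 0.8770 for independent samples with unequal variances.
With t* = 2.337, the margin is 2.337 × 0.8770 = 2.0495.
x̄₁ − x̄₂ = 71.1 − 84.1 = -13.0000; the interval is -13.0000 ± 2.0495 = (-15.05, -10.95).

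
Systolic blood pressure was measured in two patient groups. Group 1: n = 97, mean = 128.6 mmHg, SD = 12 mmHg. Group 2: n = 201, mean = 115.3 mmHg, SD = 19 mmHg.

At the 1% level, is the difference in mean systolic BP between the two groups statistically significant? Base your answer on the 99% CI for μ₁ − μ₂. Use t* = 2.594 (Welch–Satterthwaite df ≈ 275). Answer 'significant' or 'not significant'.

significant

SE₁ = s₁/√n₁ = 12/√97 = 1.2184; SE₂ = 19/√201 = 1.3402.
Independent samples, unequal variances: SE_diff = √(SE₁² + SE₂²) = √(1.48449856 + 1.79613604) = 1.8113.
t* = 2.594, so margin of error = 2.594 × 1.8113 = 4.6985.
Difference in means = 128.6 − 115.3 = 13.3000.
13.3000 ± 4.6985 → (8.6015, 17.9985).
The interval (8.6015, 17.9985) does not contain 0, so the difference is significant.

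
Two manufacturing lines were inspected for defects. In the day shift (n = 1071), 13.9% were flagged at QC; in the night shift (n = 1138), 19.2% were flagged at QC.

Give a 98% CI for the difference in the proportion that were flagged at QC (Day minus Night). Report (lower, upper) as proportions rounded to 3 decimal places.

The two standard errors are √(0.1390×0.8610/1071) = 0.01057 and √(0.1920×0.8080/1138) = 0.01168.
Because the samples are independent, SE_diff = √(0.01057² + 0.01168²) = 0.01575.
Using z* = 2.326 for 98%, ME = 2.326 × 0.01575 = 0.03663.
p̂₁ − p̂₂ = -0.0530; interval -0.0530 ± 0.03663 gives (-0.090, -0.016).

(-0.090, -0.016)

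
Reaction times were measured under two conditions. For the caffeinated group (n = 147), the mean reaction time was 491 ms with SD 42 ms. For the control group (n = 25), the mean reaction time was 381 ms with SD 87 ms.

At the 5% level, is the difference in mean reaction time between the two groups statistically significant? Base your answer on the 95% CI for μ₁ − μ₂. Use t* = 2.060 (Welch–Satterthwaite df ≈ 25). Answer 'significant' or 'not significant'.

SE₁ = s₁/√n₁ = 42/√147 = 3.4641; SE₂ = 87/√25 = 17.4000.
Independent samples, unequal variances: SE_diff = √(SE₁² + SE₂²) = √(11.99998881 + 302.76) = 17.7415.
t* = 2.060, so margin of error = 2.060 × 17.7415 = 36.5475.
Difference in means = 491 − 381 = 110.0000.
110.0000 ± 36.5475 → (73.4525, 146.5475).
The interval (73.4525, 146.5475) does not contain 0, so the difference is significant.

significant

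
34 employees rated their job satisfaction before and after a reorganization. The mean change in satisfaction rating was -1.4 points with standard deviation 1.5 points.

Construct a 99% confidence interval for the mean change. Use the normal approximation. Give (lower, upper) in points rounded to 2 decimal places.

This is a matched-pairs design, so SE = s_d/√n = 1.5/√34 = 0.2572.
Margin = 2.576 × 0.2572 = 0.6625; the interval is -1.4 ± 0.6625 = (-2.06, -0.74).

(-2.06, -0.74)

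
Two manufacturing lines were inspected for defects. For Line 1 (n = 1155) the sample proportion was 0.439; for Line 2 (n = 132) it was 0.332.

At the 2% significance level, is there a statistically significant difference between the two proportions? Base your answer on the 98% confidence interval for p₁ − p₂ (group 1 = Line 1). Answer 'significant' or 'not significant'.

significant

Each SE is √(p̂(1−p̂)/n): √(0.4390·0.5610/1155) = 0.01460 and √(0.3320·0.6680/132) = 0.04099.
SE(p̂₁ − p̂₂) = √(SE₁² + SE₂²) = √(0.00021316 + 0.0016801801) = 0.04351, since the two samples are independent.
At 98% confidence z* = 2.326; margin = 2.326 × 0.04351 = 0.10120.
The difference is 0.4390 − 0.3320 = 0.1070, so the interval is 0.1070 ± 0.10120 = (0.00580, 0.20820).
The interval (0.00580, 0.20820) does not contain 0, so the difference is significant.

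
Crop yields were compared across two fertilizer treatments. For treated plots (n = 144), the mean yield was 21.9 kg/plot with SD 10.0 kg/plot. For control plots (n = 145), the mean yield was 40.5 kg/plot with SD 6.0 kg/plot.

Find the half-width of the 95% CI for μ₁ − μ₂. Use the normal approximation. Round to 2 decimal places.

Standard errors of each mean: 10.0/√144 = 0.8333 and 6.0/√145 = 0.4983.
SE(x̄₁ − x̄₂) = √(0.8333² + 0.4983²) = 0.9709 for independent samples with unequal variances.
With z* = 1.960, the margin is 1.960 × 0.9709 = 1.9030.

1.90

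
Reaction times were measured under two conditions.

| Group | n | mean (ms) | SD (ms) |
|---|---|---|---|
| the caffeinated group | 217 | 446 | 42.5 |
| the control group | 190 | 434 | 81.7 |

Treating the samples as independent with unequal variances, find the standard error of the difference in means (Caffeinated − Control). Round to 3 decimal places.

SE₁ = s₁/√n₁ = 42.5/√217 = 2.8851; SE₂ = 81.7/√190 = 5.9271.
Independent samples, unequal variances: SE_diff = √(SE₁² + SE₂²) = √(8.32380201 + 35.13051441) = 6.5920.

6.592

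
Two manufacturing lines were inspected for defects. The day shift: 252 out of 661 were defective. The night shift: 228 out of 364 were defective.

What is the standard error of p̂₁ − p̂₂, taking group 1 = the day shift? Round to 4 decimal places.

0.0316

Sample proportions: 252/661 = 0.3812, 228/364 = 0.6264.
Each SE is √(p̂(1−p̂)/n): √(0.3812·0.6188/661) = 0.01889 and √(0.6264·0.3736/364) = 0.02536.
SE(p̂₁ − p̂₂) = √(SE₁² + SE₂²) = √(0.0003568321 + 0.0006431296) = 0.03162, since the two samples are independent.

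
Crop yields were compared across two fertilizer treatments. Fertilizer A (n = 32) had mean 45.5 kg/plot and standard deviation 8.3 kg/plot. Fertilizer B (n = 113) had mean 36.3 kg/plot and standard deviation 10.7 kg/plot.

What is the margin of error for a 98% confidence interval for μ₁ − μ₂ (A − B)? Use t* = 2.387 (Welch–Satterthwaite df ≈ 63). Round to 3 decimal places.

Standard errors of each mean: 8.3/√32 = 1.4672 and 10.7/√113 = 1.0066.
SE(x̄₁ − x̄₂) = √(1.4672² + 1.0066²) = 1.7793 for independent samples with unequal variances.
With t* = 2.387, the margin is 2.387 × 1.7793 = 4.2472.

4.247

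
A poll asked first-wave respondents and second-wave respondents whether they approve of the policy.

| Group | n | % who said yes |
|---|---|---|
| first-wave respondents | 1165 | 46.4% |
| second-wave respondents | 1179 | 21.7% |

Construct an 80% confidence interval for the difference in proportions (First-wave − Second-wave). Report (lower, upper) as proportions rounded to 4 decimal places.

(0.2228, 0.2712)

The two standard errors are √(0.4640×0.5360/1165) = 0.01461 and √(0.2170×0.7830/1179) = 0.01200.
Because the samples are independent, SE_diff = √(0.01461² + 0.01200²) = 0.01891.
Using z* = 1.282 for 80%, ME = 1.282 × 0.01891 = 0.02424.
p̂₁ − p̂₂ = 0.2470; interval 0.2470 ± 0.02424 gives (0.2228, 0.2712).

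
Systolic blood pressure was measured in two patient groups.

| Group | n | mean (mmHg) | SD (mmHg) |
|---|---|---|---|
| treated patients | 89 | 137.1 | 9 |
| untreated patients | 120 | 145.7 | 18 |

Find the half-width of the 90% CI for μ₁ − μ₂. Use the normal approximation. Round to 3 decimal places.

3.126

SE₁ = s₁/√n₁ = 9/√89 = 0.9540; SE₂ = 18/√120 = 1.6432.
Independent samples, unequal variances: SE_diff = √(SE₁² + SE₂²) = √(0.910116 + 2.70010624) = 1.9001.
z* = 1.645, so margin of error = 1.645 × 1.9001 = 3.1257.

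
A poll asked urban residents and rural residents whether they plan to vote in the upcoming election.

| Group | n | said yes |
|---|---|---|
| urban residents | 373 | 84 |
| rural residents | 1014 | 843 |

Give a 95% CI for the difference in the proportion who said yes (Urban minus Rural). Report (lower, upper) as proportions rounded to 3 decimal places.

(-0.654, -0.558)

Sample proportions: 84/373 = 0.2252, 843/1014 = 0.8314.
Each SE is √(p̂(1−p̂)/n): √(0.2252·0.7748/373) = 0.02163 and √(0.8314·0.1686/1014) = 0.01176.
SE(p̂₁ − p̂₂) = √(SE₁² + SE₂²) = √(0.0004678569 + 0.0001382976) = 0.02462, since the two samples are independent.
At 95% confidence z* = 1.960; margin = 1.960 × 0.02462 = 0.04826.
The difference is 0.2252 − 0.8314 = -0.6062, so the interval is -0.6062 ± 0.04826 = (-0.654, -0.558).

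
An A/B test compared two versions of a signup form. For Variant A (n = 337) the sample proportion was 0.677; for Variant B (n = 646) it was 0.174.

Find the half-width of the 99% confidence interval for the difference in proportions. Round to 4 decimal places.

The two standard errors are √(0.6770×0.3230/337) = 0.02547 and √(0.1740×0.8260/646) = 0.01492.
Because the samples are independent, SE_diff = √(0.02547² + 0.01492²) = 0.02952.
Using z* = 2.576 for 99%, ME = 2.576 × 0.02952 = 0.07604.

0.0760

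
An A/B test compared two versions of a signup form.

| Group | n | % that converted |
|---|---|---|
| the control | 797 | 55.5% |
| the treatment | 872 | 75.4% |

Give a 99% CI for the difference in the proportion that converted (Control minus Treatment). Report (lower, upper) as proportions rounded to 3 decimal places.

The two standard errors are √(0.5550×0.4450/797) = 0.01760 and √(0.7540×0.2460/872) = 0.01458.
Because the samples are independent, SE_diff = √(0.01760² + 0.01458²) = 0.02285.
Using z* = 2.576 for 99%, ME = 2.576 × 0.02285 = 0.05886.
p̂₁ − p̂₂ = -0.1990; interval -0.1990 ± 0.05886 gives (-0.258, -0.140).

(-0.258, -0.140)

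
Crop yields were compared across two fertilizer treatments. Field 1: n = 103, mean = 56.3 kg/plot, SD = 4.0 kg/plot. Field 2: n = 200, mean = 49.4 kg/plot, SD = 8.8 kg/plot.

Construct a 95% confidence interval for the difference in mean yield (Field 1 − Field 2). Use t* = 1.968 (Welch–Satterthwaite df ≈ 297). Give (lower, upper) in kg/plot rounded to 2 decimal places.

SE₁ = s₁/√n₁ = 4.0/√103 = 0.3941; SE₂ = 8.8/√200 = 0.6223.
Independent samples, unequal variances: SE_diff = √(SE₁² + SE₂²) = √(0.15531481 + 0.38725729) = 0.7366.
t* = 1.968, so margin of error = 1.968 × 0.7366 = 1.4496.
Difference in means = 56.3 − 49.4 = 6.9000.
6.9000 ± 1.4496 → (5.45, 8.35).

(5.45, 8.35)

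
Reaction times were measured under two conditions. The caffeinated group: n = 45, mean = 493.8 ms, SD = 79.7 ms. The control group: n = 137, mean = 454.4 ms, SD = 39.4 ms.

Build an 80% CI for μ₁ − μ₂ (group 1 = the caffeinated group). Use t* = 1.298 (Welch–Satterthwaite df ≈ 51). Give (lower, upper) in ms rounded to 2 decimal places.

(23.37, 55.43)

Per-group SEs: s₁/√n₁ = 79.7/√45 = 11.8810, s₂/√n₂ = 39.4/√137 = 3.3662.
Unpooled SE of the difference: √(141.158161 + 11.33130244) = 12.3487.
Margin of error = t* · SE = 1.298 × 12.3487 = 16.0286.
x̄₁ − x̄₂ = 493.8 − 454.4 = 39.4000.
CI: 39.4000 ± 16.0286 = (23.37, 55.43).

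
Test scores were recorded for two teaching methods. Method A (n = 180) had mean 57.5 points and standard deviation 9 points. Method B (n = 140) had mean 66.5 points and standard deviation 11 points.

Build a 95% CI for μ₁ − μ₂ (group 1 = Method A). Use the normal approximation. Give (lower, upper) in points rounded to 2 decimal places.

SE₁ = s₁/√n₁ = 9/√180 = 0.6708; SE₂ = 11/√140 = 0.9297.
Independent samples, unequal variances: SE_diff = √(SE₁² + SE₂²) = √(0.44997264 + 0.86434209) = 1.1464.
z* = 1.960, so margin of error = 1.960 × 1.1464 = 2.2469.
Difference in means = 57.5 − 66.5 = -9.0000.
-9.0000 ± 2.2469 → (-11.25, -6.75).

(-11.25, -6.75)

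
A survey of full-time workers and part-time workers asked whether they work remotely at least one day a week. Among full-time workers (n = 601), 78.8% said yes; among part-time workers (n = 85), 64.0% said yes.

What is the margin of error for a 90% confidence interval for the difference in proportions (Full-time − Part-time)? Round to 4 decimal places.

0.0899

SE₁ = √(p̂₁(1−p̂₁)/n₁) = √(0.7880·0.2120/601) = 0.01667; SE₂ = √(0.6400·0.3600/85) = 0.05206.
Independent samples: SE of the difference = √(SE₁² + SE₂²) = √(0.0002778889 + 0.0027102436) = 0.05466.
z* for 90% confidence is 1.645, so the margin of error is 1.645 × 0.05466 = 0.08992.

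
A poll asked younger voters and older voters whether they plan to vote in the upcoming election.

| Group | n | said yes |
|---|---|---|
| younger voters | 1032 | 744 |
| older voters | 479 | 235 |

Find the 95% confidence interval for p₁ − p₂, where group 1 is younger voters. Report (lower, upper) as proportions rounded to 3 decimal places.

Sample proportions: 744/1032 = 0.7209, 235/479 = 0.4906.
Each SE is √(p̂(1−p̂)/n): √(0.7209·0.2791/1032) = 0.01396 and √(0.4906·0.5094/479) = 0.02284.
SE(p̂₁ − p̂₂) = √(SE₁² + SE₂²) = √(0.0001948816 + 0.0005216656) = 0.02677, since the two samples are independent.
At 95% confidence z* = 1.960; margin = 1.960 × 0.02677 = 0.05247.
The difference is 0.7209 − 0.4906 = 0.2303, so the interval is 0.2303 ± 0.05247 = (0.178, 0.283).

(0.178, 0.283)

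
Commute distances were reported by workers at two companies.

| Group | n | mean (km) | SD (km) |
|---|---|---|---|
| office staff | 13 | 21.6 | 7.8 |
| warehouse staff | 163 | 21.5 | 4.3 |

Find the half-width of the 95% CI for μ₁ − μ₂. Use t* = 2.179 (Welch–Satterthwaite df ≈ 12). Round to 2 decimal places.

4.77

Standard errors of each mean: 7.8/√13 = 2.1633 and 4.3/√163 = 0.3368.
SE(x̄₁ − x̄₂) = √(2.1633² + 0.3368²) = 2.1894 for independent samples with unequal variances.
With t* = 2.179, the margin is 2.179 × 2.1894 = 4.7707.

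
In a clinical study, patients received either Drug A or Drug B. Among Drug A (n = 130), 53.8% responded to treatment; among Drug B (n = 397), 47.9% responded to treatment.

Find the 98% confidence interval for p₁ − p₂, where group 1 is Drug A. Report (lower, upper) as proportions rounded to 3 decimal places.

SE₁ = √(p̂₁(1−p̂₁)/n₁) = √(0.5380·0.4620/130) = 0.04373; SE₂ = √(0.4790·0.5210/397) = 0.02507.
Independent samples: SE of the difference = √(SE₁² + SE₂²) = √(0.0019123129 + 0.0006285049) = 0.05041.
z* for 98% confidence is 2.326, so the margin of error is 2.326 × 0.05041 = 0.11725.
Point estimate p̂₁ − p̂₂ = 0.5380 − 0.4790 = 0.0590.
0.0590 ± 0.11725 → (-0.058, 0.176).

(-0.058, 0.176)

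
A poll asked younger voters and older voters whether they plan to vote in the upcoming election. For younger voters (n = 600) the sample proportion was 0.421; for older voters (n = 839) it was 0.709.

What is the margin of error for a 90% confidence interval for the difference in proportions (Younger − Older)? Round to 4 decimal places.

0.0420

SE₁ = √(p̂₁(1−p̂₁)/n₁) = √(0.4210·0.5790/600) = 0.02016; SE₂ = √(0.7090·0.2910/839) = 0.01568.
Independent samples: SE of the difference = √(SE₁² + SE₂²) = √(0.0004064256 + 0.0002458624) = 0.02554.
z* for 90% confidence is 1.645, so the margin of error is 1.645 × 0.02554 = 0.04201.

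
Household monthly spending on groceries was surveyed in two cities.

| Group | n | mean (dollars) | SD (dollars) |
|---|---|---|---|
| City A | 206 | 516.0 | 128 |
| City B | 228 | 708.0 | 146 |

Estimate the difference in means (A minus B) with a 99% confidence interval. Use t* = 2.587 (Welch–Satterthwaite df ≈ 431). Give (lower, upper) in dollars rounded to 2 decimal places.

Per-group SEs: s₁/√n₁ = 128/√206 = 8.9182, s₂/√n₂ = 146/√228 = 9.6691.
Unpooled SE of the difference: √(79.53429124 + 93.49149481) = 13.1539.
Margin of error = t* · SE = 2.587 × 13.1539 = 34.0291.
x̄₁ − x̄₂ = 516.0 − 708.0 = -192.0000.
CI: -192.0000 ± 34.0291 = (-226.03, -157.97).

(-226.03, -157.97)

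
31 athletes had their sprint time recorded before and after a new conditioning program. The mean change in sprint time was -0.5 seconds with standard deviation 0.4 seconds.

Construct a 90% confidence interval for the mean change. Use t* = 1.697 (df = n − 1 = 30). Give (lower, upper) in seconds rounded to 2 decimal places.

(-0.62, -0.38)

Paired design: SE = s_d/√n = 0.4/√31 = 0.0718.
t* = 1.697; margin of error = 1.697 × 0.0718 = 0.1218.
-0.5 ± 0.1218 → (-0.62, -0.38).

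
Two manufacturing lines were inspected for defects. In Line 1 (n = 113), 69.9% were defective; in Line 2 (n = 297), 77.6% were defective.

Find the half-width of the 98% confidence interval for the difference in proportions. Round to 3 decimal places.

0.115

The two standard errors are √(0.6990×0.3010/113) = 0.04315 and √(0.7760×0.2240/297) = 0.02419.
Because the samples are independent, SE_diff = √(0.04315² + 0.02419²) = 0.04947.
Using z* = 2.326 for 98%, ME = 2.326 × 0.04947 = 0.11507.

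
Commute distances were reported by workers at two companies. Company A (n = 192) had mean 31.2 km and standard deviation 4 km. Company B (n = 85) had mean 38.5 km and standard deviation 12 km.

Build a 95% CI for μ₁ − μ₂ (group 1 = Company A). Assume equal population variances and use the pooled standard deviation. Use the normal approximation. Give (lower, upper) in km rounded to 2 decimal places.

s_p = √[((n₁−1)s₁² + (n₂−1)s₂²)/(n₁+n₂−2)] = √[(191·4² + 84·12²)/275] = 7.4228.
SE = 7.4228·√(1/192 + 1/85) = 0.9670.
With z* = 1.960, margin = 1.960 × 0.9670 = 1.8953.
x̄₁ − x̄₂ = 31.2 − 38.5 = -7.3000; interval -7.3000 ± 1.8953 = (-9.20, -5.40).

(-9.20, -5.40)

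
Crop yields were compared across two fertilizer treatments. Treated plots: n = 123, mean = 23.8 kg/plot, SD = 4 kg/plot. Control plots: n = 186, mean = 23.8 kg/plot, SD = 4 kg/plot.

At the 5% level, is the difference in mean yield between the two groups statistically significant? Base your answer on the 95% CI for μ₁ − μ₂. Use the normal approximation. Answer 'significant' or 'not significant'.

not significant

Standard errors of each mean: 4/√123 = 0.3607 and 4/√186 = 0.2933.
SE(x̄₁ − x̄₂) = √(0.3607² + 0.2933²) = 0.4649 for independent samples with unequal variances.
With z* = 1.960, the margin is 1.960 × 0.4649 = 0.9112.
x̄₁ − x̄₂ = 23.8 − 23.8 = 0.0000; the interval is 0.0000 ± 0.9112 = (-0.9112, 0.9112).
The interval (-0.9112, 0.9112) contains 0, so the difference is not significant.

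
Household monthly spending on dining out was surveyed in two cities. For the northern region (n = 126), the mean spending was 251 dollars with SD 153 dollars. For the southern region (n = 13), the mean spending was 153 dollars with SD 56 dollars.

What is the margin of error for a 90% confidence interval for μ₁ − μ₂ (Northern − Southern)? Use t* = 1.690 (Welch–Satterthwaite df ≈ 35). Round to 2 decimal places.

34.92

Per-group SEs: s₁/√n₁ = 153/√126 = 13.6303, s₂/√n₂ = 56/√13 = 15.5316.
Unpooled SE of the difference: √(185.78507809 + 241.23059856) = 20.6644.
Margin of error = t* · SE = 1.690 × 20.6644 = 34.9228.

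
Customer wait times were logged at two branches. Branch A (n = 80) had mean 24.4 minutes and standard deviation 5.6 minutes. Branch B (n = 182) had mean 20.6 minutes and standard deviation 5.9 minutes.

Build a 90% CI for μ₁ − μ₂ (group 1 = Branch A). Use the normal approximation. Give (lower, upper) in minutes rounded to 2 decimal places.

Per-group SEs: s₁/√n₁ = 5.6/√80 = 0.6261, s₂/√n₂ = 5.9/√182 = 0.4373.
Unpooled SE of the difference: √(0.39200121 + 0.19123129) = 0.7637.
Margin of error = z* · SE = 1.645 × 0.7637 = 1.2563.
x̄₁ − x̄₂ = 24.4 − 20.6 = 3.8000.
CI: 3.8000 ± 1.2563 = (2.54, 5.06).

(2.54, 5.06)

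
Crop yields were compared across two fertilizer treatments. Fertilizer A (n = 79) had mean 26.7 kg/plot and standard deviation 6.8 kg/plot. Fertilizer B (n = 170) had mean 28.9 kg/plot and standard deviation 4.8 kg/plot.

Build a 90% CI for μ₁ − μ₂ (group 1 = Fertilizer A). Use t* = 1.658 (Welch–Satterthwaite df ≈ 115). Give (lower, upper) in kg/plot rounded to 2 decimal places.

(-3.61, -0.79)

Standard errors of each mean: 6.8/√79 = 0.7651 and 4.8/√170 = 0.3681.
SE(x̄₁ − x̄₂) = √(0.7651² + 0.3681²) = 0.8490 for independent samples with unequal variances.
With t* = 1.658, the margin is 1.658 × 0.8490 = 1.4076.
x̄₁ − x̄₂ = 26.7 − 28.9 = -2.2000; the interval is -2.2000 ± 1.4076 = (-3.61, -0.79).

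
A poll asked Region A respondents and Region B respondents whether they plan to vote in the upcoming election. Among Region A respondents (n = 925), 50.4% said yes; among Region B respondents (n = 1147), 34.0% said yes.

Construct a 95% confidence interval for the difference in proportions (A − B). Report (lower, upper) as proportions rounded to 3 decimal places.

(0.122, 0.206)

Each SE is √(p̂(1−p̂)/n): √(0.5040·0.4960/925) = 0.01644 and √(0.3400·0.6600/1147) = 0.01399.
SE(p̂₁ − p̂₂) = √(SE₁² + SE₂²) = √(0.0002702736 + 0.0001957201) = 0.02159, since the two samples are independent.
At 95% confidence z* = 1.960; margin = 1.960 × 0.02159 = 0.04232.
The difference is 0.5040 − 0.3400 = 0.1640, so the interval is 0.1640 ± 0.04232 = (0.122, 0.206).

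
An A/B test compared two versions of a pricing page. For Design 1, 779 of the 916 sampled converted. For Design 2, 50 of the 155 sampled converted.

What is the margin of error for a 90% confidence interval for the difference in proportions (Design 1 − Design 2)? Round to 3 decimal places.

First, p̂₁ = 779/916 = 0.8504; p̂₂ = 50/155 = 0.3226.
The two standard errors are √(0.8504×0.1496/916) = 0.01179 and √(0.3226×0.6774/155) = 0.03755.
Because the samples are independent, SE_diff = √(0.01179² + 0.03755²) = 0.03936.
Using z* = 1.645 for 90%, ME = 1.645 × 0.03936 = 0.06475.

0.065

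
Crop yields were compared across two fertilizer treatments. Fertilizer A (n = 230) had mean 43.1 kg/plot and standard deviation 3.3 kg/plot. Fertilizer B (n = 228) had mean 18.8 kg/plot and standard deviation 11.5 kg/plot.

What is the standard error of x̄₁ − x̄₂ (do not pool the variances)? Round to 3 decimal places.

SE₁ = s₁/√n₁ = 3.3/√230 = 0.2176; SE₂ = 11.5/√228 = 0.7616.
Independent samples, unequal variances: SE_diff = √(SE₁² + SE₂²) = √(0.04734976 + 0.58003456) = 0.7921.

0.792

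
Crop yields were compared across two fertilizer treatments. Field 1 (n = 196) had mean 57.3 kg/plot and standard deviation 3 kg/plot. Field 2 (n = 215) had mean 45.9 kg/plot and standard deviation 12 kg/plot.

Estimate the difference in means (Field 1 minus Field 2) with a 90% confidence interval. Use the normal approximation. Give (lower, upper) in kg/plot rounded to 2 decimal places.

Per-group SEs: s₁/√n₁ = 3/√196 = 0.2143, s₂/√n₂ = 12/√215 = 0.8184.
Unpooled SE of the difference: √(0.04592449 + 0.66977856) = 0.8460.
Margin of error = z* · SE = 1.645 × 0.8460 = 1.3917.
x̄₁ − x̄₂ = 57.3 − 45.9 = 11.4000.
CI: 11.4000 ± 1.3917 = (10.01, 12.79).

(10.01, 12.79)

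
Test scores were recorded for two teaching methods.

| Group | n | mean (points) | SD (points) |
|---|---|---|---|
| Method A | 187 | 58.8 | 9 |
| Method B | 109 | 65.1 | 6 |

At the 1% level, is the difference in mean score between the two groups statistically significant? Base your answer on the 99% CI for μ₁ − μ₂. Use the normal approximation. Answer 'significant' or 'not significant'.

SE₁ = s₁/√n₁ = 9/√187 = 0.6581; SE₂ = 6/√109 = 0.5747.
Independent samples, unequal variances: SE_diff = √(SE₁² + SE₂²) = √(0.43309561 + 0.33028009) = 0.8737.
z* = 2.576, so margin of error = 2.576 × 0.8737 = 2.2507.
Difference in means = 58.8 − 65.1 = -6.3000.
-6.3000 ± 2.2507 → (-8.5507, -4.0493).
The interval (-8.5507, -4.0493) does not contain 0, so the difference is significant.

significant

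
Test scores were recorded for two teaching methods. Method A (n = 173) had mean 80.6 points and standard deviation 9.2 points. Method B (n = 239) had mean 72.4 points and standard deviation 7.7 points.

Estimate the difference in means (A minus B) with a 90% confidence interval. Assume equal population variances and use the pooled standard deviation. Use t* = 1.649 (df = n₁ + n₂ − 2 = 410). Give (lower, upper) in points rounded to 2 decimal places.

s_p = √[((n₁−1)s₁² + (n₂−1)s₂²)/(n₁+n₂−2)] = √[(172·9.2² + 238·7.7²)/410] = 8.3621.
SE = 8.3621·√(1/173 + 1/239) = 0.8347.
With t* = 1.649, margin = 1.649 × 0.8347 = 1.3764.
x̄₁ − x̄₂ = 80.6 − 72.4 = 8.2000; interval 8.2000 ± 1.3764 = (6.82, 9.58).

(6.82, 9.58)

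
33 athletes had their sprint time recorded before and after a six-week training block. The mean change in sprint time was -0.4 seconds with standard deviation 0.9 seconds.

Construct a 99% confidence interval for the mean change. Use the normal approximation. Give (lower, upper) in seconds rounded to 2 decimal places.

This is a matched-pairs design, so SE = s_d/√n = 0.9/√33 = 0.1567.
Margin = 2.576 × 0.1567 = 0.4037; the interval is -0.4 ± 0.4037 = (-0.80, 0.00).

(-0.80, 0.00)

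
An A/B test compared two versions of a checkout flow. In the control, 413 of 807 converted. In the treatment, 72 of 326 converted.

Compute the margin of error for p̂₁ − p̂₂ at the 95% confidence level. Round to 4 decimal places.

First, p̂₁ = 413/807 = 0.5118; p̂₂ = 72/326 = 0.2209.
The two standard errors are √(0.5118×0.4882/807) = 0.01760 and √(0.2209×0.7791/326) = 0.02298.
Because the samples are independent, SE_diff = √(0.01760² + 0.02298²) = 0.02895.
Using z* = 1.960 for 95%, ME = 1.960 × 0.02895 = 0.05674.

0.0567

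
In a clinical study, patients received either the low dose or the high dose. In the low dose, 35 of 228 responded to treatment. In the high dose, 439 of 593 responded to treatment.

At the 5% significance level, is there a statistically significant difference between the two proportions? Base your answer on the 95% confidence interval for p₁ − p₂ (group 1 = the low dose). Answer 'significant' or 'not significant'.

Sample proportions: 35/228 = 0.1535, 439/593 = 0.7403.
Each SE is √(p̂(1−p̂)/n): √(0.1535·0.8465/228) = 0.02387 and √(0.7403·0.2597/593) = 0.01801.
SE(p̂₁ − p̂₂) = √(SE₁² + SE₂²) = √(0.0005697769 + 0.0003243601) = 0.02990, since the two samples are independent.
At 95% confidence z* = 1.960; margin = 1.960 × 0.02990 = 0.05860.
The difference is 0.1535 − 0.7403 = -0.5868, so the interval is -0.5868 ± 0.05860 = (-0.64540, -0.52820).
The interval (-0.64540, -0.52820) does not contain 0, so the difference is significant.

significant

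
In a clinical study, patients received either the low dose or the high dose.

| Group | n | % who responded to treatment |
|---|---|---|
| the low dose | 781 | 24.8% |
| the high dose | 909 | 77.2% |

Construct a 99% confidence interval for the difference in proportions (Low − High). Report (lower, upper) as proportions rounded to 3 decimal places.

Each SE is √(p̂(1−p̂)/n): √(0.2480·0.7520/781) = 0.01545 and √(0.7720·0.2280/909) = 0.01392.
SE(p̂₁ − p̂₂) = √(SE₁² + SE₂²) = √(0.0002387025 + 0.0001937664) = 0.02080, since the two samples are independent.
At 99% confidence z* = 2.576; margin = 2.576 × 0.02080 = 0.05358.
The difference is 0.2480 − 0.7720 = -0.5240, so the interval is -0.5240 ± 0.05358 = (-0.578, -0.470).

(-0.578, -0.470)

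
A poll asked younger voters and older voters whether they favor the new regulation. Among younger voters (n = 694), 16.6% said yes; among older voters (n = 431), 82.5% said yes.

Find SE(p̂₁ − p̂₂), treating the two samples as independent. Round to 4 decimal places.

0.0231

SE₁ = √(p̂₁(1−p̂₁)/n₁) = √(0.1660·0.8340/694) = 0.01412; SE₂ = √(0.8250·0.1750/431) = 0.01830.
Independent samples: SE of the difference = √(SE₁² + SE₂²) = √(0.0001993744 + 0.00033489) = 0.02311.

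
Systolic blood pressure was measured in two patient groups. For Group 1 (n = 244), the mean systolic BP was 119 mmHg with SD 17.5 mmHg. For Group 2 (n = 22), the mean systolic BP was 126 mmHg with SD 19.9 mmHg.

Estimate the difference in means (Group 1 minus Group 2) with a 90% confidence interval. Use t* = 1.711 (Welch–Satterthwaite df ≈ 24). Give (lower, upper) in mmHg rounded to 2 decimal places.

(-14.51, 0.51)

SE₁ = s₁/√n₁ = 17.5/√244 = 1.1203; SE₂ = 19.9/√22 = 4.2427.
Independent samples, unequal variances: SE_diff = √(SE₁² + SE₂²) = √(1.25507209 + 18.00050329) = 4.3881.
t* = 1.711, so margin of error = 1.711 × 4.3881 = 7.5080.
Difference in means = 119 − 126 = -7.0000.
-7.0000 ± 7.5080 → (-14.51, 0.51).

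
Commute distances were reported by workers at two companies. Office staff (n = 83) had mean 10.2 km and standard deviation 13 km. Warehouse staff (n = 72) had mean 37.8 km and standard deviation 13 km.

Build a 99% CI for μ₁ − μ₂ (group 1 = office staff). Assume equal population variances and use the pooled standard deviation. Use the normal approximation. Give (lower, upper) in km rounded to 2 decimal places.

Pooled variance s_p² = [82·13² + 71·13²] / (83+72−2) = 169.0000, so s_p = 13.0000.
SE_diff = s_p·√(1/n₁ + 1/n₂) = 13.0000·√(1/83 + 1/72) = 2.0936.
z* = 2.576; margin = 2.576 × 2.0936 = 5.3931.
Difference = 10.2 − 37.8 = -27.6000.
-27.6000 ± 5.3931 → (-32.99, -22.21).

(-32.99, -22.21)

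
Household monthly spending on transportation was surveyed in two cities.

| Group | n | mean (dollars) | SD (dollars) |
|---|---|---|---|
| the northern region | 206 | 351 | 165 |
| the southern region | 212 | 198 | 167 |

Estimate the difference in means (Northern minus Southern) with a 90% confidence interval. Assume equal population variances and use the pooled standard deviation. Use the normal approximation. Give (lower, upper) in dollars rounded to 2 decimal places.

Pooled variance s_p² = [205·165² + 211·167²] / (206+212−2) = 27561.7885, so s_p = 166.0174.
SE_diff = s_p·√(1/n₁ + 1/n₂) = 166.0174·√(1/206 + 1/212) = 16.2420.
z* = 1.645; margin = 1.645 × 16.2420 = 26.7181.
Difference = 351 − 198 = 153.0000.
153.0000 ± 26.7181 → (126.28, 179.72).

(126.28, 179.72)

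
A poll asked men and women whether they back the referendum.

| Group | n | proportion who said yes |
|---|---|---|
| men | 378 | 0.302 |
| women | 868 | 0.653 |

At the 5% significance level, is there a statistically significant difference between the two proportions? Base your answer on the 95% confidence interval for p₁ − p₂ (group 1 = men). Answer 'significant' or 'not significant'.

SE₁ = √(p̂₁(1−p̂₁)/n₁) = √(0.3020·0.6980/378) = 0.02361; SE₂ = √(0.6530·0.3470/868) = 0.01616.
Independent samples: SE of the difference = √(SE₁² + SE₂²) = √(0.0005574321 + 0.0002611456) = 0.02861.
z* for 95% confidence is 1.960, so the margin of error is 1.960 × 0.02861 = 0.05608.
Point estimate p̂₁ − p̂₂ = 0.3020 − 0.6530 = -0.3510.
-0.3510 ± 0.05608 → (-0.40708, -0.29492).
The interval (-0.40708, -0.29492) does not contain 0, so the difference is significant.

significant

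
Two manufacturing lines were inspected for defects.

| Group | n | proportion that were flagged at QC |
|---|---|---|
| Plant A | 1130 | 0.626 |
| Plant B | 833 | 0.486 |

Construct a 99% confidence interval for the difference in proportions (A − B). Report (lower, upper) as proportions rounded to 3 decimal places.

The two standard errors are √(0.6260×0.3740/1130) = 0.01439 and √(0.4860×0.5140/833) = 0.01732.
Because the samples are independent, SE_diff = √(0.01439² + 0.01732²) = 0.02252.
Using z* = 2.576 for 99%, ME = 2.576 × 0.02252 = 0.05801.
p̂₁ − p̂₂ = 0.1400; interval 0.1400 ± 0.05801 gives (0.082, 0.198).

(0.082, 0.198)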